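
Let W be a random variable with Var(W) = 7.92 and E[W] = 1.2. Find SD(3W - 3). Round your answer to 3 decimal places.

8.443

Var(3W - 3) = (3)²·7.92 = 71.28
SD(3W - 3) = √71.28 ≈ 8.443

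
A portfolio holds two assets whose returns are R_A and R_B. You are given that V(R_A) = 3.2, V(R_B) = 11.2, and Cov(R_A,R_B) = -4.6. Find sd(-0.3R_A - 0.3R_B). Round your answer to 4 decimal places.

0.6841

V(-0.3R_A - 0.3R_B) = (-0.3)²·V(R_A) + (-0.3)²·V(R_B) + 2·(-0.3)·(-0.3)·Cov(R_A,R_B)
= 0.09·3.2 + 0.09·11.2 + 0.18·-4.6 = 0.468
sd(-0.3R_A - 0.3R_B) = √0.468 ≈ 0.6841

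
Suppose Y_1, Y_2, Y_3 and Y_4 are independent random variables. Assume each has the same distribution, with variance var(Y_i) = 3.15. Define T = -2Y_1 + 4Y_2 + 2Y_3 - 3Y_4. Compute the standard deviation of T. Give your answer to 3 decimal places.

By independence, var(T) = (-2)²var(Y_1) + (4)²var(Y_2) + (2)²var(Y_3) + (-3)²var(Y_4)
= (-2)²·3.15 + (4)²·3.15 + (2)²·3.15 + (-3)²·3.15 = 103.95
SD(T) = √103.95 ≈ 10.196

10.196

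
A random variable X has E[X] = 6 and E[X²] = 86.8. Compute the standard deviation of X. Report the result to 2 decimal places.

var(X) = 86.8 − (6)² = 50.8
SD(X) = √50.8 ≈ 7.13

7.13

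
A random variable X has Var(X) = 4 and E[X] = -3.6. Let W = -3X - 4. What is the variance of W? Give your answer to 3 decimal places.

Var(-3X - 4) = (-3)²·Var(X) = 9·4 = 36

36.000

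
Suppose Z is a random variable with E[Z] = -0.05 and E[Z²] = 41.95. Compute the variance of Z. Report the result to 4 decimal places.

var(Z) = 41.95 − (-0.05)² = 41.9475

41.9475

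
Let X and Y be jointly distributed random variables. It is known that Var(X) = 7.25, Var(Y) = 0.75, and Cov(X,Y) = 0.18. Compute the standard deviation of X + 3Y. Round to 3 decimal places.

Var(X + 3Y) = (1)²·Var(X) + (3)²·Var(Y) + 2·(1)·(3)·Cov(X,Y)
= 1·7.25 + 9·0.75 + 6·0.18 = 15.08
SD(X + 3Y) = √15.08 ≈ 3.883

3.883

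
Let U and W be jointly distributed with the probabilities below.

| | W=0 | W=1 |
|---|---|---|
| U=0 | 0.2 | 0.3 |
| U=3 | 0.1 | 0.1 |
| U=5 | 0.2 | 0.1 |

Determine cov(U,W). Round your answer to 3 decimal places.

-0.250

E[U] = 2.1,  E[W] = 0.5
E[UW] = 0.8
cov(U,W) = E[UW] − E[U]E[W] = 0.8 − (2.1)(0.5) = -0.25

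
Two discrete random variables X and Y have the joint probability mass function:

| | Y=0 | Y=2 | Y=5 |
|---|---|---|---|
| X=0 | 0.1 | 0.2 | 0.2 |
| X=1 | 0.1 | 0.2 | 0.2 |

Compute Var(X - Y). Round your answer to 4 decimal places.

4.0100

E[X] = 0.5,  E[Y] = 2.8,  E[XY] = 1.4
Var(X) = 0.5 − (0.5)² = 0.25;  Var(Y) = 11.6 − (2.8)² = 3.76
Cov(X,Y) = 1.4 − (0.5)(2.8) = 0
Var(X - Y) = (1)²·0.25 + (-1)²·3.76 + 2·(1)·(-1)·0 = 4.01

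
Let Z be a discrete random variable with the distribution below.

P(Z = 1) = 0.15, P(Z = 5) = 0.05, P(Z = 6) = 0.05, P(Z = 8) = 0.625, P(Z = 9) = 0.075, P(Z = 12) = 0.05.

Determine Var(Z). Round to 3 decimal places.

7.824

E[Z] = (1)(0.15) + (5)(0.05) + (6)(0.05) + (8)(0.625) + (9)(0.075) + (12)(0.05) = 6.975
E[Z²] = (1)²(0.15) + (5)²(0.05) + (6)²(0.05) + (8)²(0.625) + (9)²(0.075) + (12)²(0.05) = 56.475
Var(Z) = E[Z²] − (E[Z])² = 56.475 − (6.975)² = 7.824375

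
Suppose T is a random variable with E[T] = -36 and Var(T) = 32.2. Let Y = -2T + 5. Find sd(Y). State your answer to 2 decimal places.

Var(-2T + 5) = (-2)²·32.2 = 128.8
sd(Y) = √128.8 ≈ 11.35

11.35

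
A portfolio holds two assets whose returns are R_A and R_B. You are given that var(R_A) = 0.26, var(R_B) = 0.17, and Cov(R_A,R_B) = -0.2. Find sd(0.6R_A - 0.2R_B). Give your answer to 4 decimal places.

var(0.6R_A - 0.2R_B) = (0.6)²·var(R_A) + (-0.2)²·var(R_B) + 2·(0.6)·(-0.2)·Cov(R_A,R_B)
= 0.36·0.26 + 0.04·0.17 + -0.24·-0.2 = 0.1484
sd(0.6R_A - 0.2R_B) = √0.1484 ≈ 0.3852

0.3852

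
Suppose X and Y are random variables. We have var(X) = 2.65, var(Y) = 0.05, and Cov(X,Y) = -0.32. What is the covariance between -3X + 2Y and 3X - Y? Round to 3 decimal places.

-26.830

Cov(-3X + 2Y, 3X - Y) = (-3)(3)var(X) + (2)(-1)var(Y) + [(-3)(-1) + (2)(3)]Cov(X,Y)
= -9·2.65 + -2·0.05 + 9·-0.32 = -26.83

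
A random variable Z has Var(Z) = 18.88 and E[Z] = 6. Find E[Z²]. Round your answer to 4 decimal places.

E[Z²] = Var(Z) + (E[Z])² = 18.88 + (6)² = 54.88

54.8800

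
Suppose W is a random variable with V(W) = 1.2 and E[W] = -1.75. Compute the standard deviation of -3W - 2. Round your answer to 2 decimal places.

V(-3W - 2) = (-3)²·1.2 = 10.8
sd(-3W - 2) = √10.8 ≈ 3.29

3.29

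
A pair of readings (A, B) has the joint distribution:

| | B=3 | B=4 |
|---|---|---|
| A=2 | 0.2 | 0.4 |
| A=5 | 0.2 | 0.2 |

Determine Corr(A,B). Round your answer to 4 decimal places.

E[A] = 3.2,  E[B] = 3.6
E[AB] = 11.4
cov(A,B) = E[AB] − E[A]E[B] = 11.4 − (3.2)(3.6) = -0.12
Var(A) = 2.16,  Var(B) = 0.24
ρ = -0.12 / √(2.16·0.24) ≈ -0.1667

-0.1667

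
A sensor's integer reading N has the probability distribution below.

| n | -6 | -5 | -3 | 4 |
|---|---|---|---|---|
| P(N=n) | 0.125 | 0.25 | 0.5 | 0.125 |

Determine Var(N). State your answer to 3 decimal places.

E[N] = (-6)(0.125) + (-5)(0.25) + (-3)(0.5) + (4)(0.125) = -3
E[N²] = (-6)²(0.125) + (-5)²(0.25) + (-3)²(0.5) + (4)²(0.125) = 17.25
Var(N) = E[N²] − (E[N])² = 17.25 − (-3)² = 8.25

8.250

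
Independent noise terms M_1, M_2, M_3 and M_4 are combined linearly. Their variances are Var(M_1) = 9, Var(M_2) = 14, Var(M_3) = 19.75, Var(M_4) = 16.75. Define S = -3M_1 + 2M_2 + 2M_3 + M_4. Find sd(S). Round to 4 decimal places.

15.2561

By independence, Var(S) = (-3)²Var(M_1) + (2)²Var(M_2) + (2)²Var(M_3) + (1)²Var(M_4)
= (-3)²·9 + (2)²·14 + (2)²·19.75 + (1)²·16.75 = 232.75
sd(S) = √232.75 ≈ 15.2561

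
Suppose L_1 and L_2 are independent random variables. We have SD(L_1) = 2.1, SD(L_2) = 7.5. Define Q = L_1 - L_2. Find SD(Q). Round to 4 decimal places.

V(L_1) = 4.41, V(L_2) = 56.25
By independence, V(Q) = (1)²V(L_1) + (-1)²V(L_2)
= (1)²·4.41 + (-1)²·56.25 = 60.66
SD(Q) = √60.66 ≈ 7.7885

7.7885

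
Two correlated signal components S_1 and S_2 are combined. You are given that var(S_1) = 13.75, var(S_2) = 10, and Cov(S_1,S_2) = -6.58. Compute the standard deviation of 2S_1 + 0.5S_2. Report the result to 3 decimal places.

6.659

var(2S_1 + 0.5S_2) = (2)²·var(S_1) + (0.5)²·var(S_2) + 2·(2)·(0.5)·Cov(S_1,S_2)
= 4·13.75 + 0.25·10 + 2·-6.58 = 44.34
SD(2S_1 + 0.5S_2) = √44.34 ≈ 6.659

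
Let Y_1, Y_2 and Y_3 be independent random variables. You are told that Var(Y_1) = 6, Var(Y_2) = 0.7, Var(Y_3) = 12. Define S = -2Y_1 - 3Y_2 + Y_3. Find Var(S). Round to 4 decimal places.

42.3000

By independence, Var(S) = (-2)²Var(Y_1) + (-3)²Var(Y_2) + (1)²Var(Y_3)
= (-2)²·6 + (-3)²·0.7 + (1)²·12 = 42.3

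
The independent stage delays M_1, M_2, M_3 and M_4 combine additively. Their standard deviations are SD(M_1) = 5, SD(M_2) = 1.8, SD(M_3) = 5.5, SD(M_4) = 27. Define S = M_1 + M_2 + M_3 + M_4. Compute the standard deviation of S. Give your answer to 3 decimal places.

Var(M_1) = 25, Var(M_2) = 3.24, Var(M_3) = 30.25, Var(M_4) = 729
By independence, Var(S) = (1)²Var(M_1) + (1)²Var(M_2) + (1)²Var(M_3) + (1)²Var(M_4)
= (1)²·25 + (1)²·3.24 + (1)²·30.25 + (1)²·729 = 787.49
SD(S) = √787.49 ≈ 28.062

28.062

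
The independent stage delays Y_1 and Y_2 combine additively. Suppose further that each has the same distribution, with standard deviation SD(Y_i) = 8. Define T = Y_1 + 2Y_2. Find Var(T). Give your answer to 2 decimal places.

320.00

Var(Y_i) = (8)² = 64
By independence, Var(T) = (1)²Var(Y_1) + (2)²Var(Y_2)
= (1)²·64 + (2)²·64 = 320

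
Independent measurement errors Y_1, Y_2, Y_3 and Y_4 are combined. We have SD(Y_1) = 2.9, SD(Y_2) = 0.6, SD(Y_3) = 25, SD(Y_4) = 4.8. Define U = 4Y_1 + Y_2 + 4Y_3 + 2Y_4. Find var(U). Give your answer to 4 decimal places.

10227.0800

var(Y_1) = 8.41, var(Y_2) = 0.36, var(Y_3) = 625, var(Y_4) = 23.04
By independence, var(U) = (4)²var(Y_1) + (1)²var(Y_2) + (4)²var(Y_3) + (2)²var(Y_4)
= (4)²·8.41 + (1)²·0.36 + (4)²·625 + (2)²·23.04 = 10227.08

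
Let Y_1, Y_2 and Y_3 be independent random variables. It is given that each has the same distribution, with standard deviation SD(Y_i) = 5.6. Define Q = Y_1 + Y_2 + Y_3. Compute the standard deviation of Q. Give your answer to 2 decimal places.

9.70

V(Y_i) = (5.6)² = 31.36
By independence, V(Q) = (1)²V(Y_1) + (1)²V(Y_2) + (1)²V(Y_3)
= (1)²·31.36 + (1)²·31.36 + (1)²·31.36 = 94.08
SD(Q) = √94.08 ≈ 9.70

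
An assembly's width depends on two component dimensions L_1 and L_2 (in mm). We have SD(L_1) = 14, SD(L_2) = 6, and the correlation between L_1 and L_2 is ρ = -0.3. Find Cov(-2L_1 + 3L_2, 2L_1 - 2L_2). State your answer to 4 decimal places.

-1252.0000

V(L_1) = (14)² = 196;  V(L_2) = (6)² = 36
Cov(L_1,L_2) = ρ·SD(L_1)·SD(L_2) = -0.3·14·6 = -25.2
Cov(-2L_1 + 3L_2, 2L_1 - 2L_2) = (-2)(2)V(L_1) + (3)(-2)V(L_2) + [(-2)(-2) + (3)(2)]Cov(L_1,L_2)
= -4·196 + -6·36 + 10·-25.2 = -1252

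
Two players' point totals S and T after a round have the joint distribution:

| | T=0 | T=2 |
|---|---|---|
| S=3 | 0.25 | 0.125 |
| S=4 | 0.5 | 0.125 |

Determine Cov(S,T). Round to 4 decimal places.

-0.0625

E[S] = 3.625,  E[T] = 0.5
E[ST] = 1.75
Cov(S,T) = E[ST] − E[S]E[T] = 1.75 − (3.625)(0.5) = -0.0625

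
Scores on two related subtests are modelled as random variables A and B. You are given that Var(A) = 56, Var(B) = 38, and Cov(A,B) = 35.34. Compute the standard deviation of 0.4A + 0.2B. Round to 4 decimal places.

Var(0.4A + 0.2B) = (0.4)²·Var(A) + (0.2)²·Var(B) + 2·(0.4)·(0.2)·Cov(A,B)
= 0.16·56 + 0.04·38 + 0.16·35.34 = 16.1344
sd(0.4A + 0.2B) = √16.1344 ≈ 4.0168

4.0168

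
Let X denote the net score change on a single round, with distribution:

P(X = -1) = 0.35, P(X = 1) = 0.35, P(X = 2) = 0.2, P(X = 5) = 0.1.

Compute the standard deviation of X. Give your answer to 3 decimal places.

1.786

E[X] = (-1)(0.35) + (1)(0.35) + (2)(0.2) + (5)(0.1) = 0.9
E[X²] = (-1)²(0.35) + (1)²(0.35) + (2)²(0.2) + (5)²(0.1) = 4
Var(X) = E[X²] − (E[X])² = 4 − (0.9)² = 3.19
sd(X) = √3.19 ≈ 1.786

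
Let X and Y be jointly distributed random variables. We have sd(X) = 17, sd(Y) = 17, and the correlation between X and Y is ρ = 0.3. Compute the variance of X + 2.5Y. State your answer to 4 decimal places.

2528.7500

var(X) = (17)² = 289;  var(Y) = (17)² = 289
Cov(X,Y) = ρ·sd(X)·sd(Y) = 0.3·17·17 = 86.7
var(X + 2.5Y) = (1)²·var(X) + (2.5)²·var(Y) + 2·(1)·(2.5)·Cov(X,Y)
= 1·289 + 6.25·289 + 5·86.7 = 2528.75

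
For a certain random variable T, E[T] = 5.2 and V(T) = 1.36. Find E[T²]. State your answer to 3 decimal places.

E[T²] = V(T) + (E[T])² = 1.36 + (5.2)² = 28.4

28.400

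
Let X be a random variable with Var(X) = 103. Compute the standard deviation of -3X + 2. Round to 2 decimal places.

Var(-3X + 2) = (-3)²·103 = 927
SD(-3X + 2) = √927 ≈ 30.45

30.45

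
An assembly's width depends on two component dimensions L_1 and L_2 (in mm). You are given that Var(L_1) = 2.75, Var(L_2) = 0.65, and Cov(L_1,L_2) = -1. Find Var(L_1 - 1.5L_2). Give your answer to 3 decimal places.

Var(L_1 - 1.5L_2) = (1)²·Var(L_1) + (-1.5)²·Var(L_2) + 2·(1)·(-1.5)·Cov(L_1,L_2)
= 1·2.75 + 2.25·0.65 + -3·-1 = 7.2125

7.213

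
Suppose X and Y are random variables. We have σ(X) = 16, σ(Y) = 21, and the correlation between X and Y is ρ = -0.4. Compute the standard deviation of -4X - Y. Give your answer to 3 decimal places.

Var(X) = (16)² = 256;  Var(Y) = (21)² = 441
Cov(X,Y) = ρ·σ(X)·σ(Y) = -0.4·16·21 = -134.4
Var(-4X - Y) = (-4)²·Var(X) + (-1)²·Var(Y) + 2·(-4)·(-1)·Cov(X,Y)
= 16·256 + 1·441 + 8·-134.4 = 3461.8
σ(-4X - Y) = √3461.8 ≈ 58.837

58.837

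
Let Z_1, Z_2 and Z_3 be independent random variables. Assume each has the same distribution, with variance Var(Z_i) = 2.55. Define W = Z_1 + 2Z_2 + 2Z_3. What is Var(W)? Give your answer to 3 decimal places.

By independence, Var(W) = (1)²Var(Z_1) + (2)²Var(Z_2) + (2)²Var(Z_3)
= (1)²·2.55 + (2)²·2.55 + (2)²·2.55 = 22.95

22.950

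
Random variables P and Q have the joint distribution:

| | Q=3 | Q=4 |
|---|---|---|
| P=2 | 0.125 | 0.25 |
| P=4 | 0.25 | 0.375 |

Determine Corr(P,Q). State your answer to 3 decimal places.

E[P] = 3.25,  E[Q] = 3.625
E[PQ] = 11.75
Cov(P,Q) = E[PQ] − E[P]E[Q] = 11.75 − (3.25)(3.625) = -0.03125
Var(P) = 0.9375,  Var(Q) = 0.234375
ρ = -0.03125 / √(0.9375·0.234375) ≈ -0.067

-0.067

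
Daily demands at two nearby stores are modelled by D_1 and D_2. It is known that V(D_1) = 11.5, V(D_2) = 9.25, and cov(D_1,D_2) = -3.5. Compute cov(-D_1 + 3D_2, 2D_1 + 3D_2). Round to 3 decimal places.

cov(-D_1 + 3D_2, 2D_1 + 3D_2) = (-1)(2)V(D_1) + (3)(3)V(D_2) + [(-1)(3) + (3)(2)]cov(D_1,D_2)
= -2·11.5 + 9·9.25 + 3·-3.5 = 49.75

49.750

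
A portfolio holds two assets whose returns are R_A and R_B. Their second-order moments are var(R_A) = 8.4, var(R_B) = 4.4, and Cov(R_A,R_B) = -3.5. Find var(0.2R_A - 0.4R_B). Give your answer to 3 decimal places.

1.600

var(0.2R_A - 0.4R_B) = (0.2)²·var(R_A) + (-0.4)²·var(R_B) + 2·(0.2)·(-0.4)·Cov(R_A,R_B)
= 0.04·8.4 + 0.16·4.4 + -0.16·-3.5 = 1.6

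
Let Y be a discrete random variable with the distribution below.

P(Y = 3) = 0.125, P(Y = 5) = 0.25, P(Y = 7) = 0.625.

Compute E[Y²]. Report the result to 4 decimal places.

38.0000

E[Y²] = (3)²(0.125) + (5)²(0.25) + (7)²(0.625) = 38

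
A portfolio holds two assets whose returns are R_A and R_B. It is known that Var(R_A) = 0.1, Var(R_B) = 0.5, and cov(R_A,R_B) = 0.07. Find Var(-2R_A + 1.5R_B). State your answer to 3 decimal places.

Var(-2R_A + 1.5R_B) = (-2)²·Var(R_A) + (1.5)²·Var(R_B) + 2·(-2)·(1.5)·cov(R_A,R_B)
= 4·0.1 + 2.25·0.5 + -6·0.07 = 1.105

1.105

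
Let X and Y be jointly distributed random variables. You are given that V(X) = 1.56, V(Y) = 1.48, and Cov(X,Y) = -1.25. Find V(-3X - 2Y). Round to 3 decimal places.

4.960

V(-3X - 2Y) = (-3)²·V(X) + (-2)²·V(Y) + 2·(-3)·(-2)·Cov(X,Y)
= 9·1.56 + 4·1.48 + 12·-1.25 = 4.96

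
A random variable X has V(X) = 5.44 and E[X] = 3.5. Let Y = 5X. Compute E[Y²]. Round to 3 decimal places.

E[5X] = 5·3.5 = 17.5
V(5X) = (5)²·5.44 = 136
E[Y²] = V(Y) + (E[Y])² = 136 + (17.5)² = 442.25

442.250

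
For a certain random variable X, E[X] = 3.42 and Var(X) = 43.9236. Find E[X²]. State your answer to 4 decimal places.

55.6200

E[X²] = Var(X) + (E[X])² = 43.9236 + (3.42)² = 55.62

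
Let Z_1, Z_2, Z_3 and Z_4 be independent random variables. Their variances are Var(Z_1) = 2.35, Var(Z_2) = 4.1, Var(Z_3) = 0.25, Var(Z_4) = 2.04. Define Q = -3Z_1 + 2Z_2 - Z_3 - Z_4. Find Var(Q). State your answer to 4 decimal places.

By independence, Var(Q) = (-3)²Var(Z_1) + (2)²Var(Z_2) + (-1)²Var(Z_3) + (-1)²Var(Z_4)
= (-3)²·2.35 + (2)²·4.1 + (-1)²·0.25 + (-1)²·2.04 = 39.84

39.8400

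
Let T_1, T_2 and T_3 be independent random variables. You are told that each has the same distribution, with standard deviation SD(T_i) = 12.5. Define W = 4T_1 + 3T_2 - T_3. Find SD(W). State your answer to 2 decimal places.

63.74

V(T_i) = (12.5)² = 156.25
By independence, V(W) = (4)²V(T_1) + (3)²V(T_2) + (-1)²V(T_3)
= (4)²·156.25 + (3)²·156.25 + (-1)²·156.25 = 4062.5
SD(W) = √4062.5 ≈ 63.74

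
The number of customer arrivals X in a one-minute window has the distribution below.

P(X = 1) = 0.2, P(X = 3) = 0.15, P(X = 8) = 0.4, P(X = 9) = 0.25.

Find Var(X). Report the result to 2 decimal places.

10.19

E[X] = (1)(0.2) + (3)(0.15) + (8)(0.4) + (9)(0.25) = 6.1
E[X²] = (1)²(0.2) + (3)²(0.15) + (8)²(0.4) + (9)²(0.25) = 47.4
Var(X) = E[X²] − (E[X])² = 47.4 − (6.1)² = 10.19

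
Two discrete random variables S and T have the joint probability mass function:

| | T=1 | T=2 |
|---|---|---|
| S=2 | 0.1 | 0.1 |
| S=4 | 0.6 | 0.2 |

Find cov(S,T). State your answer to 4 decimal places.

-0.0800

E[S] = 3.6,  E[T] = 1.3
E[ST] = 4.6
cov(S,T) = E[ST] − E[S]E[T] = 4.6 − (3.6)(1.3) = -0.08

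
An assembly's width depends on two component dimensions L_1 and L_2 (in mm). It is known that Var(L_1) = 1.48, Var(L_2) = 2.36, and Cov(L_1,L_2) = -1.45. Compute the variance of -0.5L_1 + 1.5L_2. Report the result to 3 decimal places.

7.855

Var(-0.5L_1 + 1.5L_2) = (-0.5)²·Var(L_1) + (1.5)²·Var(L_2) + 2·(-0.5)·(1.5)·Cov(L_1,L_2)
= 0.25·1.48 + 2.25·2.36 + -1.5·-1.45 = 7.855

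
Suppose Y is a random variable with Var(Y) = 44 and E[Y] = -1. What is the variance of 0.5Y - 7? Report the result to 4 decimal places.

Var(0.5Y - 7) = (0.5)²·Var(Y) = 0.25·44 = 11

11.0000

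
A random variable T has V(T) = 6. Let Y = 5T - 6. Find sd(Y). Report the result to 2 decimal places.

12.25

V(5T - 6) = (5)²·6 = 150
sd(Y) = √150 ≈ 12.25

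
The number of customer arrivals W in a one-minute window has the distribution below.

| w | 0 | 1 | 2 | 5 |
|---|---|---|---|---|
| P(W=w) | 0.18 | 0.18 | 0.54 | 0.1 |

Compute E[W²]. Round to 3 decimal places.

E[W²] = (0)²(0.18) + (1)²(0.18) + (2)²(0.54) + (5)²(0.1) = 4.84

4.840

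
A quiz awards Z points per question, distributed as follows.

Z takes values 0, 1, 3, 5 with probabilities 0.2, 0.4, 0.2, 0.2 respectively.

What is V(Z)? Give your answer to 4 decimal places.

E[Z] = (0)(0.2) + (1)(0.4) + (3)(0.2) + (5)(0.2) = 2
E[Z²] = (0)²(0.2) + (1)²(0.4) + (3)²(0.2) + (5)²(0.2) = 7.2
V(Z) = E[Z²] − (E[Z])² = 7.2 − (2)² = 3.2

3.2000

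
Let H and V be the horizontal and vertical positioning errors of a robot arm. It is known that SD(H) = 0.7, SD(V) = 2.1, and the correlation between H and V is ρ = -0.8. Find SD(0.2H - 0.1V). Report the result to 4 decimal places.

Var(H) = (0.7)² = 0.49;  Var(V) = (2.1)² = 4.41
Cov(H,V) = ρ·SD(H)·SD(V) = -0.8·0.7·2.1 = -1.176
Var(0.2H - 0.1V) = (0.2)²·Var(H) + (-0.1)²·Var(V) + 2·(0.2)·(-0.1)·Cov(H,V)
= 0.04·0.49 + 0.01·4.41 + -0.04·-1.176 = 0.11074
SD(0.2H - 0.1V) = √0.11074 ≈ 0.3328

0.3328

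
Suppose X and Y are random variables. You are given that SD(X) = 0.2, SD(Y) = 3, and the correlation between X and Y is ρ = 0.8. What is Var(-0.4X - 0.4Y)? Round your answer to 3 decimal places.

Var(X) = (0.2)² = 0.04;  Var(Y) = (3)² = 9
Cov(X,Y) = ρ·SD(X)·SD(Y) = 0.8·0.2·3 = 0.48
Var(-0.4X - 0.4Y) = (-0.4)²·Var(X) + (-0.4)²·Var(Y) + 2·(-0.4)·(-0.4)·Cov(X,Y)
= 0.16·0.04 + 0.16·9 + 0.32·0.48 = 1.6

1.600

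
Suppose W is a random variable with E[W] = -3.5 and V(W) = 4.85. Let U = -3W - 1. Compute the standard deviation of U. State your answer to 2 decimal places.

6.61

V(-3W - 1) = (-3)²·4.85 = 43.65
SD(U) = √43.65 ≈ 6.61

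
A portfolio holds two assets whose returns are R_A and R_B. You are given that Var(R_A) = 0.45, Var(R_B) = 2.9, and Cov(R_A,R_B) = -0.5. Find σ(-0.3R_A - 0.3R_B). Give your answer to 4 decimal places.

Var(-0.3R_A - 0.3R_B) = (-0.3)²·Var(R_A) + (-0.3)²·Var(R_B) + 2·(-0.3)·(-0.3)·Cov(R_A,R_B)
= 0.09·0.45 + 0.09·2.9 + 0.18·-0.5 = 0.2115
σ(-0.3R_A - 0.3R_B) = √0.2115 ≈ 0.4599

0.4599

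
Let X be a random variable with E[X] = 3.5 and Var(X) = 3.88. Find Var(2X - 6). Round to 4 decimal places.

15.5200

Var(2X - 6) = (2)²·Var(X) = 4·3.88 = 15.52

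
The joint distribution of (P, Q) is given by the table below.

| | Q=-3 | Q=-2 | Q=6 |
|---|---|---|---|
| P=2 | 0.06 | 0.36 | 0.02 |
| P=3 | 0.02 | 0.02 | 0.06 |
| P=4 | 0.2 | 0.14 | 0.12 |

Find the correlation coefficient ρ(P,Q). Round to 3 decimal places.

0.198

E[P] = 3.02,  E[Q] = -0.68
E[PQ] = -1.42
Cov(P,Q) = E[PQ] − E[P]E[Q] = -1.42 − (3.02)(-0.68) = 0.6336
V(P) = 0.8996,  V(Q) = 11.3376
ρ = 0.6336 / √(0.8996·11.3376) ≈ 0.198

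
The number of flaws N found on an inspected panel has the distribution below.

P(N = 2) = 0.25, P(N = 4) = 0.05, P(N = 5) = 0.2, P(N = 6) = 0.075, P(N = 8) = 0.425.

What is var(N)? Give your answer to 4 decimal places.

E[N] = (2)(0.25) + (4)(0.05) + (5)(0.2) + (6)(0.075) + (8)(0.425) = 5.55
E[N²] = (2)²(0.25) + (4)²(0.05) + (5)²(0.2) + (6)²(0.075) + (8)²(0.425) = 36.7
var(N) = E[N²] − (E[N])² = 36.7 − (5.55)² = 5.8975

5.8975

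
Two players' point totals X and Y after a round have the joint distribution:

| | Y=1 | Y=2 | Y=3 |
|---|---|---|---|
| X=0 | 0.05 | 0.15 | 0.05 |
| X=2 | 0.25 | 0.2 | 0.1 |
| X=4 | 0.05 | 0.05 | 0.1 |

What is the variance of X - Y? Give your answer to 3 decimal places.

2.200

E[X] = 1.9,  E[Y] = 1.9,  E[XY] = 3.7
var(X) = 5.4 − (1.9)² = 1.79;  var(Y) = 4.2 − (1.9)² = 0.59
cov(X,Y) = 3.7 − (1.9)(1.9) = 0.09
var(X - Y) = (1)²·1.79 + (-1)²·0.59 + 2·(1)·(-1)·0.09 = 2.2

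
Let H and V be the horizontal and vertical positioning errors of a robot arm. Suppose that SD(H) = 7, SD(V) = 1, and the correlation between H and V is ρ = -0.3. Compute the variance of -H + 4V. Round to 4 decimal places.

81.8000

var(H) = (7)² = 49;  var(V) = (1)² = 1
cov(H,V) = ρ·SD(H)·SD(V) = -0.3·7·1 = -2.1
var(-H + 4V) = (-1)²·var(H) + (4)²·var(V) + 2·(-1)·(4)·cov(H,V)
= 1·49 + 16·1 + -8·-2.1 = 81.8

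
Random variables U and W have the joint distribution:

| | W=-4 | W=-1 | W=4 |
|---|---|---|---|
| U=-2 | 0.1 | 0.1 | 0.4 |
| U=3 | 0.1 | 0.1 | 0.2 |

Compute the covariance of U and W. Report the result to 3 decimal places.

-1.300

E[U] = 0,  E[W] = 1.4
E[UW] = -1.3
Cov(U,W) = E[UW] − E[U]E[W] = -1.3 − (0)(1.4) = -1.3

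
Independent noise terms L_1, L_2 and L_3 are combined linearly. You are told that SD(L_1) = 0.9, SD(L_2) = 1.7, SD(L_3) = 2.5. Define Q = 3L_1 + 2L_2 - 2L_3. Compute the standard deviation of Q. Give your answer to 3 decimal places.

Var(L_1) = 0.81, Var(L_2) = 2.89, Var(L_3) = 6.25
By independence, Var(Q) = (3)²Var(L_1) + (2)²Var(L_2) + (-2)²Var(L_3)
= (3)²·0.81 + (2)²·2.89 + (-2)²·6.25 = 43.85
SD(Q) = √43.85 ≈ 6.622

6.622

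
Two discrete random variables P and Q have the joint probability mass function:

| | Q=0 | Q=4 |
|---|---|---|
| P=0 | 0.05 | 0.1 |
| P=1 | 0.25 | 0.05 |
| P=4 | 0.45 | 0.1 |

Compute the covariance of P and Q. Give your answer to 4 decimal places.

-0.7000

E[P] = 2.5,  E[Q] = 1
E[PQ] = 1.8
Cov(P,Q) = E[PQ] − E[P]E[Q] = 1.8 − (2.5)(1) = -0.7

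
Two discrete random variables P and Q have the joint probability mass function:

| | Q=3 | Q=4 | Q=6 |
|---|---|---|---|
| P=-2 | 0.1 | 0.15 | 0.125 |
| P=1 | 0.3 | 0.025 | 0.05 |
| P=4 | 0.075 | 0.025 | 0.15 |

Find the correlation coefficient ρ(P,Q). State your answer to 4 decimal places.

E[P] = 0.625,  E[Q] = 4.175
E[PQ] = 2.9
cov(P,Q) = E[PQ] − E[P]E[Q] = 2.9 − (0.625)(4.175) = 0.290625
V(P) = 5.484375,  V(Q) = 1.744375
ρ = 0.290625 / √(5.484375·1.744375) ≈ 0.0940

0.0940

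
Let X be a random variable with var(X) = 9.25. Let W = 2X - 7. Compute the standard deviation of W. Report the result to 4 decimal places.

var(2X - 7) = (2)²·9.25 = 37
SD(W) = √37 ≈ 6.0828

6.0828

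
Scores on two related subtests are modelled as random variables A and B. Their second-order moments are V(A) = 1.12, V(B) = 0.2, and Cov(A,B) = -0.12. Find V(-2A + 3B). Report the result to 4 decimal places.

V(-2A + 3B) = (-2)²·V(A) + (3)²·V(B) + 2·(-2)·(3)·Cov(A,B)
= 4·1.12 + 9·0.2 + -12·-0.12 = 7.72

7.7200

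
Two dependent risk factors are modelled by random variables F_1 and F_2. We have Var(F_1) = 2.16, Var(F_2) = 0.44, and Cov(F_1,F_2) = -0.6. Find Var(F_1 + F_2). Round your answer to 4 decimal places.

Var(F_1 + F_2) = (1)²·Var(F_1) + (1)²·Var(F_2) + 2·(1)·(1)·Cov(F_1,F_2)
= 1·2.16 + 1·0.44 + 2·-0.6 = 1.4

1.4000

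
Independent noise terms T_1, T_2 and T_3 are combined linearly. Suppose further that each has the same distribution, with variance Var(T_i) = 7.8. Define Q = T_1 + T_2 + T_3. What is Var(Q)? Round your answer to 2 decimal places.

By independence, Var(Q) = (1)²Var(T_1) + (1)²Var(T_2) + (1)²Var(T_3)
= (1)²·7.8 + (1)²·7.8 + (1)²·7.8 = 23.4

23.40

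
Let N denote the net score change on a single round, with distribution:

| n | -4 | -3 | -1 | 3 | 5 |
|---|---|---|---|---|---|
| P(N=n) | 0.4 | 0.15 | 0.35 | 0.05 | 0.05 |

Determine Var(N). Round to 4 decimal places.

5.8000

E[N] = (-4)(0.4) + (-3)(0.15) + (-1)(0.35) + (3)(0.05) + (5)(0.05) = -2
E[N²] = (-4)²(0.4) + (-3)²(0.15) + (-1)²(0.35) + (3)²(0.05) + (5)²(0.05) = 9.8
Var(N) = E[N²] − (E[N])² = 9.8 − (-2)² = 5.8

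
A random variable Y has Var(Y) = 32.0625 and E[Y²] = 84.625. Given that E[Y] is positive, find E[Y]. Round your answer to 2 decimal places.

7.25

(E[Y])² = E[Y²] − Var(Y) = 84.625 − 32.0625 = 52.5625
E[Y] = √52.5625 = 7.25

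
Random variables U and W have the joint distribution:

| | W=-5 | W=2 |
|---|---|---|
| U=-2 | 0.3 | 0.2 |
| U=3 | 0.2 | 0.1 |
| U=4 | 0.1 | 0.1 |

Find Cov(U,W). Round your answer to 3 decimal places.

0.140

E[U] = 0.7,  E[W] = -2.2
E[UW] = -1.4
Cov(U,W) = E[UW] − E[U]E[W] = -1.4 − (0.7)(-2.2) = 0.14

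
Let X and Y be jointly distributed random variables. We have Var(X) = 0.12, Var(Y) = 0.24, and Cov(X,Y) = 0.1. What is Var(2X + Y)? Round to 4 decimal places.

1.1200

Var(2X + Y) = (2)²·Var(X) + (1)²·Var(Y) + 2·(2)·(1)·Cov(X,Y)
= 4·0.12 + 1·0.24 + 4·0.1 = 1.12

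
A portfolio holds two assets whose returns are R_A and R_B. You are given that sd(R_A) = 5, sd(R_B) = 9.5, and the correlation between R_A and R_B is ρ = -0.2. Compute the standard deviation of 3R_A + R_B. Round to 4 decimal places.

V(R_A) = (5)² = 25;  V(R_B) = (9.5)² = 90.25
cov(R_A,R_B) = ρ·sd(R_A)·sd(R_B) = -0.2·5·9.5 = -9.5
V(3R_A + R_B) = (3)²·V(R_A) + (1)²·V(R_B) + 2·(3)·(1)·cov(R_A,R_B)
= 9·25 + 1·90.25 + 6·-9.5 = 258.25
sd(3R_A + R_B) = √258.25 ≈ 16.0702

16.0702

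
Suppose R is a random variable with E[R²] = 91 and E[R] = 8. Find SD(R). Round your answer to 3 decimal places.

Var(R) = 91 − (8)² = 27
SD(R) = √27 ≈ 5.196

5.196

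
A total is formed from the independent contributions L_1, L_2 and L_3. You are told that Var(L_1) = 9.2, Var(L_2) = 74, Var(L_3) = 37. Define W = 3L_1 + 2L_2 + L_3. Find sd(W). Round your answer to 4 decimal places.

By independence, Var(W) = (3)²Var(L_1) + (2)²Var(L_2) + (1)²Var(L_3)
= (3)²·9.2 + (2)²·74 + (1)²·37 = 415.8
sd(W) = √415.8 ≈ 20.3912

20.3912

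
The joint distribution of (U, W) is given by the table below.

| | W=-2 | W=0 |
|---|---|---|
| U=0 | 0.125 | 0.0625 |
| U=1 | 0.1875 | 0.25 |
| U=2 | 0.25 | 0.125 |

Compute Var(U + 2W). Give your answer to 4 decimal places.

E[U] = 1.1875,  E[W] = -1.125,  E[UW] = -1.375
Var(U) = 1.9375 − (1.1875)² = 0.52734375;  Var(W) = 2.25 − (-1.125)² = 0.984375
Cov(U,W) = -1.375 − (1.1875)(-1.125) = -0.0390625
Var(U + 2W) = (1)²·0.52734375 + (2)²·0.984375 + 2·(1)·(2)·-0.0390625 = 4.30859375

4.3086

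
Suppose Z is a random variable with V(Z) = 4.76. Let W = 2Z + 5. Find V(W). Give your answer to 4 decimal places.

19.0400

V(2Z + 5) = (2)²·V(Z) = 4·4.76 = 19.04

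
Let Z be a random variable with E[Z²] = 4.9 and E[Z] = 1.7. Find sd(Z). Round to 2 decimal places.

1.42

Var(Z) = 4.9 − (1.7)² = 2.01
sd(Z) = √2.01 ≈ 1.42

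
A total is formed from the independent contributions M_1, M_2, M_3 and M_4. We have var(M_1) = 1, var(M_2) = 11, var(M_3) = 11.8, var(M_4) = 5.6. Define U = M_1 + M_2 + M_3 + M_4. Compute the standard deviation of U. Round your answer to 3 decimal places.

5.422

By independence, var(U) = (1)²var(M_1) + (1)²var(M_2) + (1)²var(M_3) + (1)²var(M_4)
= (1)²·1 + (1)²·11 + (1)²·11.8 + (1)²·5.6 = 29.4
SD(U) = √29.4 ≈ 5.422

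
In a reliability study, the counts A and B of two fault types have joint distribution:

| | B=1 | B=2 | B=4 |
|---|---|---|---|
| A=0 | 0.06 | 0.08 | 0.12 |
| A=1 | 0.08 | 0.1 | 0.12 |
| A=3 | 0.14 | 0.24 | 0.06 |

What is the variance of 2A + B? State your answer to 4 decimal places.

6.2464

E[A] = 1.62,  E[B] = 2.32,  E[AB] = 3.34
Var(A) = 4.26 − (1.62)² = 1.6356;  Var(B) = 6.76 − (2.32)² = 1.3776
cov(A,B) = 3.34 − (1.62)(2.32) = -0.4184
Var(2A + B) = (2)²·1.6356 + (1)²·1.3776 + 2·(2)·(1)·-0.4184 = 6.2464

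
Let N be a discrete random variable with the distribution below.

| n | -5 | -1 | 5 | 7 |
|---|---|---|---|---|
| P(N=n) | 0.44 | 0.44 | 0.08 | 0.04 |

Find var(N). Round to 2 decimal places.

E[N] = (-5)(0.44) + (-1)(0.44) + (5)(0.08) + (7)(0.04) = -1.96
E[N²] = (-5)²(0.44) + (-1)²(0.44) + (5)²(0.08) + (7)²(0.04) = 15.4
var(N) = E[N²] − (E[N])² = 15.4 − (-1.96)² = 11.5584

11.56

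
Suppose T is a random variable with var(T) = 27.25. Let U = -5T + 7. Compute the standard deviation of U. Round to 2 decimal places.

26.10

var(-5T + 7) = (-5)²·27.25 = 681.25
SD(U) = √681.25 ≈ 26.10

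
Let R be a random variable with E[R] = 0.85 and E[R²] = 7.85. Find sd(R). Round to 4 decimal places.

Var(R) = 7.85 − (0.85)² = 7.1275
sd(R) = √7.1275 ≈ 2.6697

2.6697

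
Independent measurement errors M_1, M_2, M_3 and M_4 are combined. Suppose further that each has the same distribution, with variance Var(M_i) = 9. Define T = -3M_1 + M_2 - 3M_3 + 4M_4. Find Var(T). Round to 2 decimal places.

315.00

By independence, Var(T) = (-3)²Var(M_1) + (1)²Var(M_2) + (-3)²Var(M_3) + (4)²Var(M_4)
= (-3)²·9 + (1)²·9 + (-3)²·9 + (4)²·9 = 315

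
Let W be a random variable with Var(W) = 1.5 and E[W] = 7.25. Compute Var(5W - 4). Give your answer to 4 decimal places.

37.5000

Var(5W - 4) = (5)²·Var(W) = 25·1.5 = 37.5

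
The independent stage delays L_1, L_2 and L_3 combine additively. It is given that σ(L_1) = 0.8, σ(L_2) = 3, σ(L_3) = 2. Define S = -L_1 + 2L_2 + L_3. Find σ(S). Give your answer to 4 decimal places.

Var(L_1) = 0.64, Var(L_2) = 9, Var(L_3) = 4
By independence, Var(S) = (-1)²Var(L_1) + (2)²Var(L_2) + (1)²Var(L_3)
= (-1)²·0.64 + (2)²·9 + (1)²·4 = 40.64
σ(S) = √40.64 ≈ 6.3750

6.3750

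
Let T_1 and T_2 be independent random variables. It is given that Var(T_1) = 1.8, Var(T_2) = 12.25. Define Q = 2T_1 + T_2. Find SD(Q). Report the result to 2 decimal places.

4.41

By independence, Var(Q) = (2)²Var(T_1) + (1)²Var(T_2)
= (2)²·1.8 + (1)²·12.25 = 19.45
SD(Q) = √19.45 ≈ 4.41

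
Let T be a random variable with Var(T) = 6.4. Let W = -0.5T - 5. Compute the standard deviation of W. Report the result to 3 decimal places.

Var(-0.5T - 5) = (-0.5)²·6.4 = 1.6
sd(W) = √1.6 ≈ 1.265

1.265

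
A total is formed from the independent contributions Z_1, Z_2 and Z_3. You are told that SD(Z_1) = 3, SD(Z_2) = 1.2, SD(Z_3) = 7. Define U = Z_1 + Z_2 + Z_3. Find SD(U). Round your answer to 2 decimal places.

7.71

Var(Z_1) = 9, Var(Z_2) = 1.44, Var(Z_3) = 49
By independence, Var(U) = (1)²Var(Z_1) + (1)²Var(Z_2) + (1)²Var(Z_3)
= (1)²·9 + (1)²·1.44 + (1)²·49 = 59.44
SD(U) = √59.44 ≈ 7.71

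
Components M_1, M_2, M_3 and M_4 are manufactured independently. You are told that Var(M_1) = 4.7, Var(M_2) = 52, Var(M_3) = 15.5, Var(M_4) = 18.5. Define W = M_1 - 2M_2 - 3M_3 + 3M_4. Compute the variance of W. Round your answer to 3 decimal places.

By independence, Var(W) = (1)²Var(M_1) + (-2)²Var(M_2) + (-3)²Var(M_3) + (3)²Var(M_4)
= (1)²·4.7 + (-2)²·52 + (-3)²·15.5 + (3)²·18.5 = 518.7

518.700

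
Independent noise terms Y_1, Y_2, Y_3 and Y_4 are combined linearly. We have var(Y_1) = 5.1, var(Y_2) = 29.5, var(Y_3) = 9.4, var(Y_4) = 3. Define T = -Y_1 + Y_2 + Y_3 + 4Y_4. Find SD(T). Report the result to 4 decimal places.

By independence, var(T) = (-1)²var(Y_1) + (1)²var(Y_2) + (1)²var(Y_3) + (4)²var(Y_4)
= (-1)²·5.1 + (1)²·29.5 + (1)²·9.4 + (4)²·3 = 92
SD(T) = √92 ≈ 9.5917

9.5917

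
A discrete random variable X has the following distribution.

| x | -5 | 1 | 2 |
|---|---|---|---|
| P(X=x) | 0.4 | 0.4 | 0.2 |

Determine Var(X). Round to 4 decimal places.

9.7600

E[X] = (-5)(0.4) + (1)(0.4) + (2)(0.2) = -1.2
E[X²] = (-5)²(0.4) + (1)²(0.4) + (2)²(0.2) = 11.2
Var(X) = E[X²] − (E[X])² = 11.2 − (-1.2)² = 9.76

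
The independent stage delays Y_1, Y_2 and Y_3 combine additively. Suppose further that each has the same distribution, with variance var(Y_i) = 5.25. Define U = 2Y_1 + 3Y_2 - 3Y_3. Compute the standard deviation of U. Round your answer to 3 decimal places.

10.747

By independence, var(U) = (2)²var(Y_1) + (3)²var(Y_2) + (-3)²var(Y_3)
= (2)²·5.25 + (3)²·5.25 + (-3)²·5.25 = 115.5
SD(U) = √115.5 ≈ 10.747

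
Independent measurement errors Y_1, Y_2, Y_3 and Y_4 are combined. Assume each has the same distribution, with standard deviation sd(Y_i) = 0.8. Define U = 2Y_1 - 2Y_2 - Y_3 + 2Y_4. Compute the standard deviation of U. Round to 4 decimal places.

var(Y_i) = (0.8)² = 0.64
By independence, var(U) = (2)²var(Y_1) + (-2)²var(Y_2) + (-1)²var(Y_3) + (2)²var(Y_4)
= (2)²·0.64 + (-2)²·0.64 + (-1)²·0.64 + (2)²·0.64 = 8.32
sd(U) = √8.32 ≈ 2.8844

2.8844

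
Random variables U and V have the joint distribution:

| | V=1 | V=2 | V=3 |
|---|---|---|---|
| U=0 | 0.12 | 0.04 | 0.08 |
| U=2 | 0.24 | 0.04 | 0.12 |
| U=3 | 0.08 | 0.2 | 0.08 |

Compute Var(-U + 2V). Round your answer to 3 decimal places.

E[U] = 1.88,  E[V] = 1.84,  E[UV] = 3.52
Var(U) = 4.84 − (1.88)² = 1.3056;  Var(V) = 4.08 − (1.84)² = 0.6944
Cov(U,V) = 3.52 − (1.88)(1.84) = 0.0608
Var(-U + 2V) = (-1)²·1.3056 + (2)²·0.6944 + 2·(-1)·(2)·0.0608 = 3.84

3.840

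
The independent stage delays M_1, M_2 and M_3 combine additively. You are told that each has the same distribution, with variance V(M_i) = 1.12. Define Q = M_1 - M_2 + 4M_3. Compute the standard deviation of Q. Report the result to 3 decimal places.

4.490

By independence, V(Q) = (1)²V(M_1) + (-1)²V(M_2) + (4)²V(M_3)
= (1)²·1.12 + (-1)²·1.12 + (4)²·1.12 = 20.16
SD(Q) = √20.16 ≈ 4.490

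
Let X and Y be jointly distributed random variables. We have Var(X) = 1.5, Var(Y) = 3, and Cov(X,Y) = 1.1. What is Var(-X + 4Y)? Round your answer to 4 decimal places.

Var(-X + 4Y) = (-1)²·Var(X) + (4)²·Var(Y) + 2·(-1)·(4)·Cov(X,Y)
= 1·1.5 + 16·3 + -8·1.1 = 40.7

40.7000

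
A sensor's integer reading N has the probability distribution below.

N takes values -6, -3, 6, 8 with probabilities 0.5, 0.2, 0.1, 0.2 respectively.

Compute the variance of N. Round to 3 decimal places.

34.240

E[N] = (-6)(0.5) + (-3)(0.2) + (6)(0.1) + (8)(0.2) = -1.4
E[N²] = (-6)²(0.5) + (-3)²(0.2) + (6)²(0.1) + (8)²(0.2) = 36.2
V(N) = E[N²] − (E[N])² = 36.2 − (-1.4)² = 34.24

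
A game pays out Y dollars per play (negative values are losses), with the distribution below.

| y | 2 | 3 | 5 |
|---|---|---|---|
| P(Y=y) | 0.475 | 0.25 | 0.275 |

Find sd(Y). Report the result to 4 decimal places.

1.2527

E[Y] = (2)(0.475) + (3)(0.25) + (5)(0.275) = 3.075
E[Y²] = (2)²(0.475) + (3)²(0.25) + (5)²(0.275) = 11.025
Var(Y) = E[Y²] − (E[Y])² = 11.025 − (3.075)² = 1.569375
sd(Y) = √1.569375 ≈ 1.2527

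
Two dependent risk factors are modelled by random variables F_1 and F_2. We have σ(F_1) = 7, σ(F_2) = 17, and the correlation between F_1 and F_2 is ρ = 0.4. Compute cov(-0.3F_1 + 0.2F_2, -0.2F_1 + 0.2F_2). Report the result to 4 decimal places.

Var(F_1) = (7)² = 49;  Var(F_2) = (17)² = 289
cov(F_1,F_2) = ρ·σ(F_1)·σ(F_2) = 0.4·7·17 = 47.6
cov(-0.3F_1 + 0.2F_2, -0.2F_1 + 0.2F_2) = (-0.3)(-0.2)Var(F_1) + (0.2)(0.2)Var(F_2) + [(-0.3)(0.2) + (0.2)(-0.2)]cov(F_1,F_2)
= 0.06·49 + 0.04·289 + -0.1·47.6 = 9.74

9.7400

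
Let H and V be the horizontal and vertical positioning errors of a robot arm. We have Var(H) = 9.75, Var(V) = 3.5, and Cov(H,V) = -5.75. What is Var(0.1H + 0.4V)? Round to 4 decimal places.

Var(0.1H + 0.4V) = (0.1)²·Var(H) + (0.4)²·Var(V) + 2·(0.1)·(0.4)·Cov(H,V)
= 0.01·9.75 + 0.16·3.5 + 0.08·-5.75 = 0.1975

0.1975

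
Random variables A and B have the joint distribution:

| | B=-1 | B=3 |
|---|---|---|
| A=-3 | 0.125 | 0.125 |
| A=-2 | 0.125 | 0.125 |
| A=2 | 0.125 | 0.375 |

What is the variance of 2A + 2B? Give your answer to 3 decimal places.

E[A] = -0.25,  E[B] = 1.5,  E[AB] = 0.75
V(A) = 5.25 − (-0.25)² = 5.1875;  V(B) = 6 − (1.5)² = 3.75
Cov(A,B) = 0.75 − (-0.25)(1.5) = 1.125
V(2A + 2B) = (2)²·5.1875 + (2)²·3.75 + 2·(2)·(2)·1.125 = 44.75

44.750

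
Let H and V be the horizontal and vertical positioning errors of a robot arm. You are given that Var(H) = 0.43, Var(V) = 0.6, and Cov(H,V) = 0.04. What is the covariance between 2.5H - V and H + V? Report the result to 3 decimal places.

0.535

Cov(2.5H - V, H + V) = (2.5)(1)Var(H) + (-1)(1)Var(V) + [(2.5)(1) + (-1)(1)]Cov(H,V)
= 2.5·0.43 + -1·0.6 + 1.5·0.04 = 0.535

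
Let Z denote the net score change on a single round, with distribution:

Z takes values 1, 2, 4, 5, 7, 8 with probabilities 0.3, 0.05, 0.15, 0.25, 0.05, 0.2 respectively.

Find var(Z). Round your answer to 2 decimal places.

E[Z] = (1)(0.3) + (2)(0.05) + (4)(0.15) + (5)(0.25) + (7)(0.05) + (8)(0.2) = 4.2
E[Z²] = (1)²(0.3) + (2)²(0.05) + (4)²(0.15) + (5)²(0.25) + (7)²(0.05) + (8)²(0.2) = 24.4
var(Z) = E[Z²] − (E[Z])² = 24.4 − (4.2)² = 6.76

6.76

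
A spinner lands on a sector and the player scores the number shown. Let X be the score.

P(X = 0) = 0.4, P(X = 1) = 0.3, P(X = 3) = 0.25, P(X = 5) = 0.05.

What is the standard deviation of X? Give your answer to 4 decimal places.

1.4526

E[X] = (0)(0.4) + (1)(0.3) + (3)(0.25) + (5)(0.05) = 1.3
E[X²] = (0)²(0.4) + (1)²(0.3) + (3)²(0.25) + (5)²(0.05) = 3.8
Var(X) = E[X²] − (E[X])² = 3.8 − (1.3)² = 2.11
σ(X) = √2.11 ≈ 1.4526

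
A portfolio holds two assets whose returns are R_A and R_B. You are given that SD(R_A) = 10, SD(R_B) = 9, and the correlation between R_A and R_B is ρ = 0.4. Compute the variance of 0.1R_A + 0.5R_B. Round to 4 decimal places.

Var(R_A) = (10)² = 100;  Var(R_B) = (9)² = 81
cov(R_A,R_B) = ρ·SD(R_A)·SD(R_B) = 0.4·10·9 = 36
Var(0.1R_A + 0.5R_B) = (0.1)²·Var(R_A) + (0.5)²·Var(R_B) + 2·(0.1)·(0.5)·cov(R_A,R_B)
= 0.01·100 + 0.25·81 + 0.1·36 = 24.85

24.8500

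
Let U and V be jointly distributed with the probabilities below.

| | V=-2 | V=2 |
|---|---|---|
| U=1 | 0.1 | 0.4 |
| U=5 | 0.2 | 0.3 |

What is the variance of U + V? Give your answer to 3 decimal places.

E[U] = 3,  E[V] = 0.8,  E[UV] = 1.6
var(U) = 13 − (3)² = 4;  var(V) = 4 − (0.8)² = 3.36
cov(U,V) = 1.6 − (3)(0.8) = -0.8
var(U + V) = (1)²·4 + (1)²·3.36 + 2·(1)·(1)·-0.8 = 5.76

5.760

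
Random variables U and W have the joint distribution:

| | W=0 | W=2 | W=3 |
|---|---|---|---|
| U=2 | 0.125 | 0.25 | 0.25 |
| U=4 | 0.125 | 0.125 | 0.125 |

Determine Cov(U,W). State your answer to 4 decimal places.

E[U] = 2.75,  E[W] = 1.875
E[UW] = 5
Cov(U,W) = E[UW] − E[U]E[W] = 5 − (2.75)(1.875) = -0.15625

-0.1563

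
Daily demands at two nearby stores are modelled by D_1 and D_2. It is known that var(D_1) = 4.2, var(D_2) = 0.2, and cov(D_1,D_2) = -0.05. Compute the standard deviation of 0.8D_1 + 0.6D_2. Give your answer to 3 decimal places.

1.647

var(0.8D_1 + 0.6D_2) = (0.8)²·var(D_1) + (0.6)²·var(D_2) + 2·(0.8)·(0.6)·cov(D_1,D_2)
= 0.64·4.2 + 0.36·0.2 + 0.96·-0.05 = 2.712
sd(0.8D_1 + 0.6D_2) = √2.712 ≈ 1.647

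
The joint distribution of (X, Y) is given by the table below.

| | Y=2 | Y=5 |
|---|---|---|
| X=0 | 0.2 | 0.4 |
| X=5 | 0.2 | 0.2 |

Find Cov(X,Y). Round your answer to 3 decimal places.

-0.600

E[X] = 2,  E[Y] = 3.8
E[XY] = 7
Cov(X,Y) = E[XY] − E[X]E[Y] = 7 − (2)(3.8) = -0.6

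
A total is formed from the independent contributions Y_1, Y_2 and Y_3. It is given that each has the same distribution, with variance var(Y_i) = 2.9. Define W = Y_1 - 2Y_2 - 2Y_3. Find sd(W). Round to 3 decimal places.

5.109

By independence, var(W) = (1)²var(Y_1) + (-2)²var(Y_2) + (-2)²var(Y_3)
= (1)²·2.9 + (-2)²·2.9 + (-2)²·2.9 = 26.1
sd(W) = √26.1 ≈ 5.109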